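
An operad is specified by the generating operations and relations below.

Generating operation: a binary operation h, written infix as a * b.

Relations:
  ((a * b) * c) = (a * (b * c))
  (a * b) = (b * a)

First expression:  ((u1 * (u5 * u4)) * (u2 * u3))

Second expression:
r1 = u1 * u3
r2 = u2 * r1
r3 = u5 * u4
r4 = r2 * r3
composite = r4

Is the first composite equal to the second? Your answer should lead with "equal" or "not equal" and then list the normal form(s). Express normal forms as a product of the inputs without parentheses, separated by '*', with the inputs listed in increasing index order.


equal — both sides give u1 * u2 * u3 * u4 * u5

Reducing the first expression gives u1 * u2 * u3 * u4 * u5
Reducing the second expression gives u1 * u2 * u3 * u4 * u5
The forms coincide; equal.


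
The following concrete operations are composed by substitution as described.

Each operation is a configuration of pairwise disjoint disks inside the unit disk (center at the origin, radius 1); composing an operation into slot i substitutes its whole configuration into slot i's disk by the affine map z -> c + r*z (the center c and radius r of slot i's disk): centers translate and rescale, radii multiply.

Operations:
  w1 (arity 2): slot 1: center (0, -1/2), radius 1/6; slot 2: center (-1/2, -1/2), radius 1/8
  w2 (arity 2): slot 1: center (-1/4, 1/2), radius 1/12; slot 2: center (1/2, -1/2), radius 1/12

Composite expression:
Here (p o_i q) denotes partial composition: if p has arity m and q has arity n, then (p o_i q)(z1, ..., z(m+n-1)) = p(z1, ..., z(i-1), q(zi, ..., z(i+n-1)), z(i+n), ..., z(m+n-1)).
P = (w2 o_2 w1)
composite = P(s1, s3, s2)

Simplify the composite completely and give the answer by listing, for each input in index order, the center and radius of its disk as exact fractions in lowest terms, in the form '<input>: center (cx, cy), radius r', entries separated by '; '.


s1: center (-1/4, 1/2), radius 1/12; s2: center (11/24, -13/24), radius 1/96; s3: center (1/2, -13/24), radius 1/72

Below w2, radii multiply path by path; the s-disk centers shift.
tracing s1 down its 1-map path: center (-1/4, 1/2), radius 1/12
tracing s3 down its 2-map path: center (1/2, -13/24), radius 1/72
tracing s2 down its 2-map path: center (11/24, -13/24), radius 1/96


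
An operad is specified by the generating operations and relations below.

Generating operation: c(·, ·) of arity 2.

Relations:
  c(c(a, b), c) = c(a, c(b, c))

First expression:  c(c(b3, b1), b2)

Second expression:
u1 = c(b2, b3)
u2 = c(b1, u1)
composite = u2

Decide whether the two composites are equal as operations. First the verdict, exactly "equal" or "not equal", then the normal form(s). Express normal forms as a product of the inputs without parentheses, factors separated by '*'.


Normal form of the first expression: b3 * b1 * b2
Normal form of the second expression: b1 * b2 * b3
They disagree, so not equal.

not equal — first b3 * b1 * b2, second b1 * b2 * b3


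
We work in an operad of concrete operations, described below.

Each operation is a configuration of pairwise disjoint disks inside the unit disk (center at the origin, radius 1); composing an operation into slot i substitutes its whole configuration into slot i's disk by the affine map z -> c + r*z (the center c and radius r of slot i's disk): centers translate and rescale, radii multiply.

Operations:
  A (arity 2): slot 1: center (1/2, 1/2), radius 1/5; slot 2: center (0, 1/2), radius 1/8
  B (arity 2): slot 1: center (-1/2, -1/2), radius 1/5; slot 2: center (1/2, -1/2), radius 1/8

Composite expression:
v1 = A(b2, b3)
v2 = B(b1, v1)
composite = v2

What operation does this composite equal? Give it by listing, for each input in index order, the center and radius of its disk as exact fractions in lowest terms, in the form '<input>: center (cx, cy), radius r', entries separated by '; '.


Follow each b-input down from B: c' goes to c + r*c', radius to r*r'.
b1: after 1 affine step, its disk has center (-1/2, -1/2), radius 1/5
b2: after 2 affine steps, its disk has center (9/16, -7/16), radius 1/40
b3: after 2 affine steps, its disk has center (1/2, -7/16), radius 1/64

b1: center (-1/2, -1/2), radius 1/5; b2: center (9/16, -7/16), radius 1/40; b3: center (1/2, -7/16), radius 1/64


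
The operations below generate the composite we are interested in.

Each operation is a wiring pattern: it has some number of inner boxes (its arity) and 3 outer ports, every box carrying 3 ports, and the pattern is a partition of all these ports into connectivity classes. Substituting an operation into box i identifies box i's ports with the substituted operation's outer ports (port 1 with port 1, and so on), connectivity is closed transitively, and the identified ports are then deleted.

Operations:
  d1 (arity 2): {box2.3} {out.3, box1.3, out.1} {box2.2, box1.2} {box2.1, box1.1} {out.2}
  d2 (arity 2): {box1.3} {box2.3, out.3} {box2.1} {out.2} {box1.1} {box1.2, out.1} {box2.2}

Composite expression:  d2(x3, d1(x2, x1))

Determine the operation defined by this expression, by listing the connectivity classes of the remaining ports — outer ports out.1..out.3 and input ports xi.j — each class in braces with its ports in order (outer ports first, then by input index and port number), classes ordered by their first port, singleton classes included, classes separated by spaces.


{out.1, x3.2} {out.2} {out.3, x2.3} {x1.1, x2.1} {x1.2, x2.2} {x1.3} {x3.1} {x3.3}

Reachability decides: close wires over d2-identified ports.
composing d1 on (x2, x1), with out.j its own outer ports: {out.1, out.3, x2.3} {out.2} {x1.1, x2.1} {x1.2, x2.2} {x1.3}
composing d2 on (x3, x2, x1), with out.j its own outer ports: {out.1, x3.2} {out.2} {out.3, x2.3} {x1.1, x2.1} {x1.2, x2.2} {x1.3} {x3.1} {x3.3}


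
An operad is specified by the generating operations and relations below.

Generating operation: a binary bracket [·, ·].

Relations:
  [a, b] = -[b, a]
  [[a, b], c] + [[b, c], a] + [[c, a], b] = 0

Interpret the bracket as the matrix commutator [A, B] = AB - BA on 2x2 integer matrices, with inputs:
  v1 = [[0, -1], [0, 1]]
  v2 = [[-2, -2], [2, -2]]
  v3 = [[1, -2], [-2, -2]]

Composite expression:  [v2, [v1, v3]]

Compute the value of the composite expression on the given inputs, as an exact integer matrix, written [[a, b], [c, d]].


[[-6, 8], [8, 6]]

[v1, v3] = [[2, 5], [-2, -2]]
[v2, [v1, v3]] = [[-6, 8], [8, 6]]


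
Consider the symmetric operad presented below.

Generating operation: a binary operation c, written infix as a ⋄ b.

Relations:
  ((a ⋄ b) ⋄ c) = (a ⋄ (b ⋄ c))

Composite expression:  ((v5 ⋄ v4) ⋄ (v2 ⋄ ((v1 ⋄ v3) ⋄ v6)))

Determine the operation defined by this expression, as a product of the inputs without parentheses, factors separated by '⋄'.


v5 ⋄ v4 ⋄ v2 ⋄ v1 ⋄ v3 ⋄ v6

The c-tree's shape is irrelevant; the v-reading-order decides.
(v5 ⋄ v4) linearizes to v5 ⋄ v4
(v1 ⋄ v3) linearizes to v1 ⋄ v3
((v1 ⋄ v3) ⋄ v6) linearizes to v1 ⋄ v3 ⋄ v6
(v2 ⋄ ((v1 ⋄ v3) ⋄ v6)) linearizes to v2 ⋄ v1 ⋄ v3 ⋄ v6
((v5 ⋄ v4) ⋄ (v2 ⋄ ((v1 ⋄ v3) ⋄ v6))) linearizes to v5 ⋄ v4 ⋄ v2 ⋄ v1 ⋄ v3 ⋄ v6


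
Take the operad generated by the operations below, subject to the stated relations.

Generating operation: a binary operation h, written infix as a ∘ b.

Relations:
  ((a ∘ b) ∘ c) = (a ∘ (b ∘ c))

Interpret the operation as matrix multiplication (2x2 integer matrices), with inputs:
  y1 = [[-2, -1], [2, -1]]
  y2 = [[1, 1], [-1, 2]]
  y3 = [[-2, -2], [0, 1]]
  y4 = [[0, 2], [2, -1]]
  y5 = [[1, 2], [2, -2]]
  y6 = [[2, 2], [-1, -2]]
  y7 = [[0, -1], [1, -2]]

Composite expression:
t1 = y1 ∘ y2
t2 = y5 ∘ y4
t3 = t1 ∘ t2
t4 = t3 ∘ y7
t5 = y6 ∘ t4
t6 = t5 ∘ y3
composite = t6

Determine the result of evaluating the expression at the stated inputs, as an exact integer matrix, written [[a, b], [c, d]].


[[96, 144], [-48, -60]]


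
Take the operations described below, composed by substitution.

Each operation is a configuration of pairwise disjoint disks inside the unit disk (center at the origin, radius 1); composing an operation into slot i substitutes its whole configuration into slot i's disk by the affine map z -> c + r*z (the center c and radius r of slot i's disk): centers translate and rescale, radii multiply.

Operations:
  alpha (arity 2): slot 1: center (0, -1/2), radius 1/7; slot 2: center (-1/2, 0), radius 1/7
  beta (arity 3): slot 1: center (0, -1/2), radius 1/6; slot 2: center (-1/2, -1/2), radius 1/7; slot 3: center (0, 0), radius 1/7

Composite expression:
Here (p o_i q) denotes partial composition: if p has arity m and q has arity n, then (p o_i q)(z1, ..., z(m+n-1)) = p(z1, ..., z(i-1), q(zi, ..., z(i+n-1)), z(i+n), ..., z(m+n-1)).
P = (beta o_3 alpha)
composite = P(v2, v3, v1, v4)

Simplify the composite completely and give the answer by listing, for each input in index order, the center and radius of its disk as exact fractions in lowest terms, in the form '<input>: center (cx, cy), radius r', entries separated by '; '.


v1: center (0, -1/14), radius 1/49; v2: center (0, -1/2), radius 1/6; v3: center (-1/2, -1/2), radius 1/7; v4: center (-1/14, 0), radius 1/49

Affine substitution under beta: radii multiply and v-centers shift.
input v2: composing its 1 substitution step yields center (0, -1/2), radius 1/6
input v3: composing its 1 substitution step yields center (-1/2, -1/2), radius 1/7
input v1: composing its 2 substitution steps yields center (0, -1/14), radius 1/49
input v4: composing its 2 substitution steps yields center (-1/14, 0), radius 1/49


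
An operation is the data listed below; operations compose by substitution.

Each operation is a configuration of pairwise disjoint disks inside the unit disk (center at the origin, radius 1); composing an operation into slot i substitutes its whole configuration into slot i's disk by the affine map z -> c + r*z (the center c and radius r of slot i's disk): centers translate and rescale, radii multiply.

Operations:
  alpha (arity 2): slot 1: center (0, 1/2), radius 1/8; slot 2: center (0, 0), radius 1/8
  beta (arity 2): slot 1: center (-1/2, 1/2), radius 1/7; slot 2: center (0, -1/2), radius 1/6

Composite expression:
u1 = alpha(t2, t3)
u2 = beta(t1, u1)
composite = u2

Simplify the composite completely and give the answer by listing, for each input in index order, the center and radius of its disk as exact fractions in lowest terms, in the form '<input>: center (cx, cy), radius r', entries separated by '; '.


t1: center (-1/2, 1/2), radius 1/7; t2: center (0, -5/12), radius 1/48; t3: center (0, -1/2), radius 1/48

Nesting under beta composes maps z -> c + r*z down each t-path.
tracing t1 down its 1-map path: center (-1/2, 1/2), radius 1/7
tracing t2 down its 2-map path: center (0, -5/12), radius 1/48
tracing t3 down its 2-map path: center (0, -1/2), radius 1/48


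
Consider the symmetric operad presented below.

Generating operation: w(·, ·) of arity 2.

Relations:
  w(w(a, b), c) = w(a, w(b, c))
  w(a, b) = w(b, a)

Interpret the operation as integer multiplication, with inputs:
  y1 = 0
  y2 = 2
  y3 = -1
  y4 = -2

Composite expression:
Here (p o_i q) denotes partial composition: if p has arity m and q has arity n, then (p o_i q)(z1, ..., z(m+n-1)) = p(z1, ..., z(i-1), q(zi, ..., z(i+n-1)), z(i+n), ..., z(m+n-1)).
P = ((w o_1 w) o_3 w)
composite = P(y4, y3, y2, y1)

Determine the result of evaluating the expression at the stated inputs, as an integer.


w(y4, y3) = 2
w(y2, y1) = 0
w(w(y4, y3), w(y2, y1)) = 0

0


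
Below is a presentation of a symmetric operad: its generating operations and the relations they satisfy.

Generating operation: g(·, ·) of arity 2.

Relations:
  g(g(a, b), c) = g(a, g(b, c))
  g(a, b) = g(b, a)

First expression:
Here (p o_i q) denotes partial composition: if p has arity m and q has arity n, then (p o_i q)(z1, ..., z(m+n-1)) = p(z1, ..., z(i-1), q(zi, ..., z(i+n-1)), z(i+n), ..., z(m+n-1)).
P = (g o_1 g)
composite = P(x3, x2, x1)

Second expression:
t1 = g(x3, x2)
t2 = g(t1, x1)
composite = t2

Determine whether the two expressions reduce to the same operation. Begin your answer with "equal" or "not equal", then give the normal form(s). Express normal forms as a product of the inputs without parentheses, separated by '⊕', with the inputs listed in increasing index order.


equal; the common form is x1 ⊕ x2 ⊕ x3

In normal form, the first expression is x1 ⊕ x2 ⊕ x3
In normal form, the second expression is x1 ⊕ x2 ⊕ x3
The normal forms match — equal.


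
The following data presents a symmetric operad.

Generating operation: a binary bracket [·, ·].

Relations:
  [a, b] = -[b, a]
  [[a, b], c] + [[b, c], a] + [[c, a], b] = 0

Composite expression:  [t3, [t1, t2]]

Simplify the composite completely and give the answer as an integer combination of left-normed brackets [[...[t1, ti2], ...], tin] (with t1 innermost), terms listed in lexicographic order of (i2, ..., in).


-[[t1, t2], t3]

Skip Jacobi rewriting: expand, keep t1-initial words, read off terms.
Composite bracket: [t3, [t1, t2]]
Expanding via [a, b] = ab - ba: 4 signed words (2^2 = 4).
Collect the words opening with t1:
  sign of t1t2t3 is -1, so it contributes -[[t1, t2], t3]


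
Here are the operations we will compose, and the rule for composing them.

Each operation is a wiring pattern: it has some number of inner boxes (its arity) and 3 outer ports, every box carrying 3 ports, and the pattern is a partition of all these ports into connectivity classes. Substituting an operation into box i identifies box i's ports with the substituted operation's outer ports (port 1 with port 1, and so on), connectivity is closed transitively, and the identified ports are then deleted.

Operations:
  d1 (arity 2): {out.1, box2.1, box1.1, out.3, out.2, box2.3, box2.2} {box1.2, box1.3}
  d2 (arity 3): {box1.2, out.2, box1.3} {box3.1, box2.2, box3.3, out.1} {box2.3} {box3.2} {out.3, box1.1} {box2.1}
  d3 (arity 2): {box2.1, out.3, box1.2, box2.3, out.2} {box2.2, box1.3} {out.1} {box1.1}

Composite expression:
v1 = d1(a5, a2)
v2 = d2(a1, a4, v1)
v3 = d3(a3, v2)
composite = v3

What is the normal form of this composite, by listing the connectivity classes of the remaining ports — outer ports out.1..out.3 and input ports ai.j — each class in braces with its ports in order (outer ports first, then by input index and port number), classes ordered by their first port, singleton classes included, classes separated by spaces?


Connectivity passes through glued d3-boundaries; trace each wire chain.
the subtree at d1 composes to {out.1, out.2, out.3, a2.1, a2.2, a2.3, a5.1} {a5.2, a5.3} on (a5, a2); out.j = own outer ports
the subtree at d2 composes to {out.1, a2.1, a2.2, a2.3, a4.2, a5.1} {out.2, a1.2, a1.3} {out.3, a1.1} {a4.1} {a4.3} {a5.2, a5.3} on (a1, a4, a5, a2); out.j = own outer ports
the subtree at d3 composes to {out.1} {out.2, out.3, a1.1, a2.1, a2.2, a2.3, a3.2, a4.2, a5.1} {a1.2, a1.3, a3.3} {a3.1} {a4.1} {a4.3} {a5.2, a5.3} on (a3, a1, a4, a5, a2); out.j = own outer ports

{out.1} {out.2, out.3, a1.1, a2.1, a2.2, a2.3, a3.2, a4.2, a5.1} {a1.2, a1.3, a3.3} {a3.1} {a4.1} {a4.3} {a5.2, a5.3}


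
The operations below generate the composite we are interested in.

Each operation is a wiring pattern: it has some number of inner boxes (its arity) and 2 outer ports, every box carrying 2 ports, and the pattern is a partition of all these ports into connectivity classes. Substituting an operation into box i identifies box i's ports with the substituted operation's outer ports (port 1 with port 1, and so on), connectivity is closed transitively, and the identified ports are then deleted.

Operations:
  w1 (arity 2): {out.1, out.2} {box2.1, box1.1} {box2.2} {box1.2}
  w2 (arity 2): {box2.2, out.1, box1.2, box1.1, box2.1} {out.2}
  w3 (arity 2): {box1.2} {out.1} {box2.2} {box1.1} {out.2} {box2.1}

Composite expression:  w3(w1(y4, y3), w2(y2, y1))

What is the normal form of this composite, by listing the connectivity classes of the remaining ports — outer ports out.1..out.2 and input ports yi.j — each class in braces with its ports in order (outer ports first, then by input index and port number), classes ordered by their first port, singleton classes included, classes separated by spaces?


Substituting into w3 glues patterns; closure does the rest.
after w1, the pattern on (y4, y3) reads {out.1, out.2} {y3.1, y4.1} {y3.2} {y4.2} (out.j = its outer ports)
after w2, the pattern on (y2, y1) reads {out.1, y1.1, y1.2, y2.1, y2.2} {out.2} (out.j = its outer ports)
after w3, the pattern on (y4, y3, y2, y1) reads {out.1} {out.2} {y1.1, y1.2, y2.1, y2.2} {y3.1, y4.1} {y3.2} {y4.2} (out.j = its outer ports)

{out.1} {out.2} {y1.1, y1.2, y2.1, y2.2} {y3.1, y4.1} {y3.2} {y4.2}


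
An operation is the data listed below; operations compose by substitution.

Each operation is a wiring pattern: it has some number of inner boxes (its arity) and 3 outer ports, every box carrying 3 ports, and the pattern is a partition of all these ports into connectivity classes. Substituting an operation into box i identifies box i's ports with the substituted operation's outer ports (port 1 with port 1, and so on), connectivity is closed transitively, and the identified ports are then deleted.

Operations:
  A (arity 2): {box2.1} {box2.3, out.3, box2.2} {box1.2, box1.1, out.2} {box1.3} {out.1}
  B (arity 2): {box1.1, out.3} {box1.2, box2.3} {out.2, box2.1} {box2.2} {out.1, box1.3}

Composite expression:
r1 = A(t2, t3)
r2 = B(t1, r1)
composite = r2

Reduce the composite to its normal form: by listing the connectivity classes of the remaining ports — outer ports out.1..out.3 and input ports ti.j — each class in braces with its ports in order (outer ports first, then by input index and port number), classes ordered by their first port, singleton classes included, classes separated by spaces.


{out.1, t1.3} {out.2} {out.3, t1.1} {t1.2, t3.2, t3.3} {t2.1, t2.2} {t2.3} {t3.1}

Substituting into B glues patterns; closure does the rest.
stage A: inputs (t2, t3), connectivity {out.1} {out.2, t2.1, t2.2} {out.3, t3.2, t3.3} {t2.3} {t3.1}, out.j its boundary
stage B: inputs (t1, t2, t3), connectivity {out.1, t1.3} {out.2} {out.3, t1.1} {t1.2, t3.2, t3.3} {t2.1, t2.2} {t2.3} {t3.1}, out.j its boundary


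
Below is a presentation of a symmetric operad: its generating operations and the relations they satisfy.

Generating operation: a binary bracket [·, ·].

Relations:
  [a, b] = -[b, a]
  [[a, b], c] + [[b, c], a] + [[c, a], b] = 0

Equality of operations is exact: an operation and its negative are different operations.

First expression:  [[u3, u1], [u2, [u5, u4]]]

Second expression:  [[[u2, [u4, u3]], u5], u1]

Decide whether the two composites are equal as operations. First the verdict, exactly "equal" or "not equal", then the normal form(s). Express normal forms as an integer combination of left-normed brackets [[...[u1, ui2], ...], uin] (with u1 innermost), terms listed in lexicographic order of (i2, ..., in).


not equal — first [[[[u1, u3], u2], u4], u5] - [[[[u1, u3], u2], u5], u4] - [[[[u1, u3], u4], u5], u2] + [[[[u1, u3], u5], u4], u2], second [[[[u1, u2], u3], u4], u5] - [[[[u1, u2], u4], u3], u5] - [[[[u1, u3], u4], u2], u5] + [[[[u1, u4], u3], u2], u5] - [[[[u1, u5], u2], u3], u4] + [[[[u1, u5], u2], u4], u3] + [[[[u1, u5], u3], u4], u2] - [[[[u1, u5], u4], u3], u2]

Reducing the first expression gives [[[[u1, u3], u2], u4], u5] - [[[[u1, u3], u2], u5], u4] - [[[[u1, u3], u4], u5], u2] + [[[[u1, u3], u5], u4], u2]
Reducing the second expression gives [[[[u1, u2], u3], u4], u5] - [[[[u1, u2], u4], u3], u5] - [[[[u1, u3], u4], u2], u5] + [[[[u1, u4], u3], u2], u5] - [[[[u1, u5], u2], u3], u4] + [[[[u1, u5], u2], u4], u3] + [[[[u1, u5], u3], u4], u2] - [[[[u1, u5], u4], u3], u2]
Different reductions; not equal.


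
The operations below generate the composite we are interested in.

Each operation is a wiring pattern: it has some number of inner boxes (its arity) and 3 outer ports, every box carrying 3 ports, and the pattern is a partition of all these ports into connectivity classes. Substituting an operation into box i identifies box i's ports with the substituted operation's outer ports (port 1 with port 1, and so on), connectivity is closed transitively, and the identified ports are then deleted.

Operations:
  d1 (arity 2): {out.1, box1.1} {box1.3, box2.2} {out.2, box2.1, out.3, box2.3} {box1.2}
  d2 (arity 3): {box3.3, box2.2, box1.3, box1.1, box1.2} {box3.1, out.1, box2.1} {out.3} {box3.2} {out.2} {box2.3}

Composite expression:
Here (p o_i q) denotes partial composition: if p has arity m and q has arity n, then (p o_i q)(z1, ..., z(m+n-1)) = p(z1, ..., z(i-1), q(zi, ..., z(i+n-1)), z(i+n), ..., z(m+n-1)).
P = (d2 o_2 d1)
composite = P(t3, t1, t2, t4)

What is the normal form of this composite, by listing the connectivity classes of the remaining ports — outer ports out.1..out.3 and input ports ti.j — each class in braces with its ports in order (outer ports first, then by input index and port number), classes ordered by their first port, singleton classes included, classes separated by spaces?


{out.1, t1.1, t4.1} {out.2} {out.3} {t1.2} {t1.3, t2.2} {t2.1, t2.3, t3.1, t3.2, t3.3, t4.3} {t4.2}

Connectivity passes through glued d2-boundaries; trace each wire chain.
composing d1 on (t1, t2), with out.j its own outer ports: {out.1, t1.1} {out.2, out.3, t2.1, t2.3} {t1.2} {t1.3, t2.2}
composing d2 on (t3, t1, t2, t4), with out.j its own outer ports: {out.1, t1.1, t4.1} {out.2} {out.3} {t1.2} {t1.3, t2.2} {t2.1, t2.3, t3.1, t3.2, t3.3, t4.3} {t4.2}


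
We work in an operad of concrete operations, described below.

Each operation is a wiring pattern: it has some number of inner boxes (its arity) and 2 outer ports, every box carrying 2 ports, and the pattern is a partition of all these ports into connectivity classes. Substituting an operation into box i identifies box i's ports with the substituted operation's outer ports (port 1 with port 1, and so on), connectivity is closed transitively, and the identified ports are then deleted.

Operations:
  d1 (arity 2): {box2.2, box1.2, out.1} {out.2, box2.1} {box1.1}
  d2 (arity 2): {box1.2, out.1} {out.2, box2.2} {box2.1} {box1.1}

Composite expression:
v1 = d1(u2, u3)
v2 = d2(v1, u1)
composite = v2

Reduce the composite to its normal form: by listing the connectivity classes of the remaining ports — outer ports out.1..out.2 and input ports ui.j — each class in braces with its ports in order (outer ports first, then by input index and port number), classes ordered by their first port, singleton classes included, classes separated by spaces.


Connectivity passes through glued d2-boundaries; trace each wire chain.
after d1, the pattern on (u2, u3) reads {out.1, u2.2, u3.2} {out.2, u3.1} {u2.1} (out.j = its outer ports)
after d2, the pattern on (u2, u3, u1) reads {out.1, u3.1} {out.2, u1.2} {u1.1} {u2.1} {u2.2, u3.2} (out.j = its outer ports)

{out.1, u3.1} {out.2, u1.2} {u1.1} {u2.1} {u2.2, u3.2}


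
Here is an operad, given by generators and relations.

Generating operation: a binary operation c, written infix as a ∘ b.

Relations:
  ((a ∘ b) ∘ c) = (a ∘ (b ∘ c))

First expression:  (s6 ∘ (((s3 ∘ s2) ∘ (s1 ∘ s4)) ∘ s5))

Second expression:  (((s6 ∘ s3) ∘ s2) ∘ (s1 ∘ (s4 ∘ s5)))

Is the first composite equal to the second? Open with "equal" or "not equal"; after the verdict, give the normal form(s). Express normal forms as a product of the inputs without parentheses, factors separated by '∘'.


equal: each reduces to s6 ∘ s3 ∘ s2 ∘ s1 ∘ s4 ∘ s5

The first expression, normalized: s6 ∘ s3 ∘ s2 ∘ s1 ∘ s4 ∘ s5
The second expression, normalized: s6 ∘ s3 ∘ s2 ∘ s1 ∘ s4 ∘ s5
The normal forms match — equal.


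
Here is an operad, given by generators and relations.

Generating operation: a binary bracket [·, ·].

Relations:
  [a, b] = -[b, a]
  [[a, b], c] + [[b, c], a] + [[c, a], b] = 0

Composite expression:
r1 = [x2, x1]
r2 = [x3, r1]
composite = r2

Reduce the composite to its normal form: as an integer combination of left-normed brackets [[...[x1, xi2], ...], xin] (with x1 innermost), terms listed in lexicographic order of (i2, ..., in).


Expand each bracket as ab - ba; the x1-initial words give the coefficients.
Composite bracket: [x3, [x2, x1]]
The bracket unfolds into 4 signed words via [a, b] = ab - ba (2^2 = 4).
Coefficients come from the x1-initial words:
  the word x1x2x3 carries sign +1 and contributes +[[x1, x2], x3]

[[x1, x2], x3]


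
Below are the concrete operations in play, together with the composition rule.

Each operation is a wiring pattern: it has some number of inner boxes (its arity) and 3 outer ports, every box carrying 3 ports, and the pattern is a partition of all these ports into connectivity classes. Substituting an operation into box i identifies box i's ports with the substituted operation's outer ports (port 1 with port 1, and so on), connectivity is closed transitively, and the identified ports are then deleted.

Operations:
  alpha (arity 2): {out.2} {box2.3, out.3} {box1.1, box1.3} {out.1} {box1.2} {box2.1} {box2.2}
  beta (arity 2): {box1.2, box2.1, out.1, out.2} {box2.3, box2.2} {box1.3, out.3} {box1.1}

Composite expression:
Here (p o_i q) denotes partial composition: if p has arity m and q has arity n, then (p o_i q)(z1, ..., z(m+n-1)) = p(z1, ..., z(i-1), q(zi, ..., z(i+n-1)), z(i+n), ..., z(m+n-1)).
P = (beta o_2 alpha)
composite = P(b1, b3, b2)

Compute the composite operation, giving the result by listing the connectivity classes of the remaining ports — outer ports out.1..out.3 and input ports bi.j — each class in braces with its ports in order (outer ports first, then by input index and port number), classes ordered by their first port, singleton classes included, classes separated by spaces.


{out.1, out.2, b1.2} {out.3, b1.3} {b1.1} {b2.1} {b2.2} {b2.3} {b3.1, b3.3} {b3.2}

Reachability decides: close wires over beta-identified ports.
the subtree at alpha composes to {out.1} {out.2} {out.3, b2.3} {b2.1} {b2.2} {b3.1, b3.3} {b3.2} on (b3, b2); out.j = own outer ports
the subtree at beta composes to {out.1, out.2, b1.2} {out.3, b1.3} {b1.1} {b2.1} {b2.2} {b2.3} {b3.1, b3.3} {b3.2} on (b1, b3, b2); out.j = own outer ports


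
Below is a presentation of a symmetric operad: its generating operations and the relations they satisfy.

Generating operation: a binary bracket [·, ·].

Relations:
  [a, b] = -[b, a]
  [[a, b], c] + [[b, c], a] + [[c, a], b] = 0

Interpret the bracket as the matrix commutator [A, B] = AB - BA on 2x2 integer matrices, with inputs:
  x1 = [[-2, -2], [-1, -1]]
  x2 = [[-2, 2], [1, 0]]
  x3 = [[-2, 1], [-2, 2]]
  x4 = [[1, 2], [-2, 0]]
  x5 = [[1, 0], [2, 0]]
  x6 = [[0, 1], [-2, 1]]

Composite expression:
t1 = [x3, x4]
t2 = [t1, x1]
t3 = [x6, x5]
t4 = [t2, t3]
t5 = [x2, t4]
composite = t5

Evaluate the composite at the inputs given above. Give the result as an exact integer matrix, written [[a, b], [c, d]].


[x3, x4] = [[2, -9], [-10, -2]]
[[x3, x4], x1] = [[-11, -17], [14, 11]]
[x6, x5] = [[2, -1], [0, -2]]
[[[x3, x4], x1], [x6, x5]] = [[14, 90], [56, -14]]
[x2, [[[x3, x4], x1], [x6, x5]]] = [[22, -236], [140, -22]]

[[22, -236], [140, -22]]


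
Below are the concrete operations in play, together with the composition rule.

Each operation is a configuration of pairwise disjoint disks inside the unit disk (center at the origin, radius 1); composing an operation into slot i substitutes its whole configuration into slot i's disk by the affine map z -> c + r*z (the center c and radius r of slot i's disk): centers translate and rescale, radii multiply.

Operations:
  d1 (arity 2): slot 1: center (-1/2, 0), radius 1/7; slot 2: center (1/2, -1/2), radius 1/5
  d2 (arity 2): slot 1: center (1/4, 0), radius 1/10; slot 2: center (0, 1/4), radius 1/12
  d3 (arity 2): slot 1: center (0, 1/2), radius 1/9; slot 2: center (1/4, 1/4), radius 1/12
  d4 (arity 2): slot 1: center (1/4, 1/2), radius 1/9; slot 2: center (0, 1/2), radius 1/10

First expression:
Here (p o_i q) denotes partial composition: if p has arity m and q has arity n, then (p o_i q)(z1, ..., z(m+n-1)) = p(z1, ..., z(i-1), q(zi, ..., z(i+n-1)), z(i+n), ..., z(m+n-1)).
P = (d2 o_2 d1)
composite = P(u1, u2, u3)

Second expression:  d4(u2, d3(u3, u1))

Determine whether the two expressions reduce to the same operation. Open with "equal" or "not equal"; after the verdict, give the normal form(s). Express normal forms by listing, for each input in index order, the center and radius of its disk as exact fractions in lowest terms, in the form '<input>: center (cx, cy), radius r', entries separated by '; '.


Reducing the first expression gives u1: center (1/4, 0), radius 1/10; u2: center (-1/24, 1/4), radius 1/84; u3: center (1/24, 5/24), radius 1/60
Reducing the second expression gives u1: center (1/40, 21/40), radius 1/120; u2: center (1/4, 1/2), radius 1/9; u3: center (0, 11/20), radius 1/90
Distinct normal forms: not equal.

not equal: they reduce to u1: center (1/4, 0), radius 1/10; u2: center (-1/24, 1/4), radius 1/84; u3: center (1/24, 5/24), radius 1/60 and u1: center (1/40, 21/40), radius 1/120; u2: center (1/4, 1/2), radius 1/9; u3: center (0, 11/20), radius 1/90


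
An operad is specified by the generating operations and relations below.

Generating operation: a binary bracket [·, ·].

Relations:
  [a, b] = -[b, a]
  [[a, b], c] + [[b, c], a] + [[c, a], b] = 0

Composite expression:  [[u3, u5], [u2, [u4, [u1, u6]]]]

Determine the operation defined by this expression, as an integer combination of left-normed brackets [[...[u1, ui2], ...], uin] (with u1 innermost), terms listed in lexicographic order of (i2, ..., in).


-[[[[[u1, u6], u4], u2], u3], u5] + [[[[[u1, u6], u4], u2], u5], u3]

Expand each bracket as ab - ba; the u1-initial words give the coefficients.
Composite bracket: [[u3, u5], [u2, [u4, [u1, u6]]]]
Applying ab - ba throughout gives 32 signed words (2^5 = 32).
Keep just the words that open with u1:
  u1u6u4u2u3u5 appears with sign -1, giving the term -[[[[[u1, u6], u4], u2], u3], u5]
  u1u6u4u2u5u3 appears with sign +1, giving the term +[[[[[u1, u6], u4], u2], u5], u3]


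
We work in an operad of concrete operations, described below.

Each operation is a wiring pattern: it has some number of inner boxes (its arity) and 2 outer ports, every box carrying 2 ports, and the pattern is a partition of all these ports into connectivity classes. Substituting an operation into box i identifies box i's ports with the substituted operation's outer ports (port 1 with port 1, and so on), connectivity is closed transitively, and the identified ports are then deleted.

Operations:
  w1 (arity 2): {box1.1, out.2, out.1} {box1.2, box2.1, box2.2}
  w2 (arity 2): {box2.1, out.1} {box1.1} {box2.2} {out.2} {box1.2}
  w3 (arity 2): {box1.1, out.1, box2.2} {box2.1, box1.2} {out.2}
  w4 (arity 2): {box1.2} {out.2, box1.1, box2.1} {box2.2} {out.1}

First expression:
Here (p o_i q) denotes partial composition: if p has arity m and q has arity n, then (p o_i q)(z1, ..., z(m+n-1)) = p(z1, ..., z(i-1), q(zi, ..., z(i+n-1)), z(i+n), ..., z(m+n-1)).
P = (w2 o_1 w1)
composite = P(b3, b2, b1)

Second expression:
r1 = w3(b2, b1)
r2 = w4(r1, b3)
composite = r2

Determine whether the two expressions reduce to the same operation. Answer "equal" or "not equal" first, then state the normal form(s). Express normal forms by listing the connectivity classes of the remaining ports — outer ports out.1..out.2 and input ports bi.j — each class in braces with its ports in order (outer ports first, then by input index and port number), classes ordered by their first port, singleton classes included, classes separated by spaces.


The first composite normalizes to {out.1, b1.1} {out.2} {b1.2} {b2.1, b2.2, b3.2} {b3.1}
The second composite normalizes to {out.1} {out.2, b1.2, b2.1, b3.1} {b1.1, b2.2} {b3.2}
The forms do not match — not equal.

not equal; the first gives {out.1, b1.1} {out.2} {b1.2} {b2.1, b2.2, b3.2} {b3.1} and the second {out.1} {out.2, b1.2, b2.1, b3.1} {b1.1, b2.2} {b3.2}


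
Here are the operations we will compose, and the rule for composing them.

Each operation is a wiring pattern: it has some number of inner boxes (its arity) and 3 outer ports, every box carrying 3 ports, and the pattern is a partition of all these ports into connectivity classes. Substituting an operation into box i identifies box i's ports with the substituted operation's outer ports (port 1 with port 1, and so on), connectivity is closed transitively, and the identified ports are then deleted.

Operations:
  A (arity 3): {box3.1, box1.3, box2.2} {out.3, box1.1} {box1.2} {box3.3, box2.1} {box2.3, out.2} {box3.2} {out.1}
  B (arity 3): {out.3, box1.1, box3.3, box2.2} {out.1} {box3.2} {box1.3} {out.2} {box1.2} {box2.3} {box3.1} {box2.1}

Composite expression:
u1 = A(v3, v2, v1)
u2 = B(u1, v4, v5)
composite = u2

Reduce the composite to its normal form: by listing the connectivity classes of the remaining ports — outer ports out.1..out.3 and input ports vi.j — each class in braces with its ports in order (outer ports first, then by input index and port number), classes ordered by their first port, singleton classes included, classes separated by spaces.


After gluing at B, chains via deleted ports link the v-ports.
stage A: inputs (v3, v2, v1), connectivity {out.1} {out.2, v2.3} {out.3, v3.1} {v1.1, v2.2, v3.3} {v1.2} {v1.3, v2.1} {v3.2}, out.j its boundary
stage B: inputs (v3, v2, v1, v4, v5), connectivity {out.1} {out.2} {out.3, v4.2, v5.3} {v1.1, v2.2, v3.3} {v1.2} {v1.3, v2.1} {v2.3} {v3.1} {v3.2} {v4.1} {v4.3} {v5.1} {v5.2}, out.j its boundary

{out.1} {out.2} {out.3, v4.2, v5.3} {v1.1, v2.2, v3.3} {v1.2} {v1.3, v2.1} {v2.3} {v3.1} {v3.2} {v4.1} {v4.3} {v5.1} {v5.2}


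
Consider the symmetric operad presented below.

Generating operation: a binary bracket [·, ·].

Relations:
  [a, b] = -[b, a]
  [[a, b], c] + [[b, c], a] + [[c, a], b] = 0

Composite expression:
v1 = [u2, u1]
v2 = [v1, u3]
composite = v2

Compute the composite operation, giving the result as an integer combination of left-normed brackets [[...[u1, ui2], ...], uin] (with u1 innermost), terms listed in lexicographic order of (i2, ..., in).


-[[u1, u2], u3]

Expand each bracket as ab - ba; the u1-initial words give the coefficients.
Composite bracket: [[u2, u1], u3]
Applying ab - ba throughout gives 4 signed words (2^2 = 4).
Words beginning with u1 determine it all:
  word u1u2u3 has sign -1, contributing -[[u1, u2], u3]


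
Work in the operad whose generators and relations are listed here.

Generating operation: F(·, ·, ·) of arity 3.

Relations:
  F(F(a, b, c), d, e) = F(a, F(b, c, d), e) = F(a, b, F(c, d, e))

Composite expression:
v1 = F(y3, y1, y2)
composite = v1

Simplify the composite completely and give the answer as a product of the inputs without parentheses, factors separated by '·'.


y3 · y1 · y2

The F-tree's shape is irrelevant; the y-reading-order decides.
F(y3, y1, y2) reduces to y3 · y1 · y2


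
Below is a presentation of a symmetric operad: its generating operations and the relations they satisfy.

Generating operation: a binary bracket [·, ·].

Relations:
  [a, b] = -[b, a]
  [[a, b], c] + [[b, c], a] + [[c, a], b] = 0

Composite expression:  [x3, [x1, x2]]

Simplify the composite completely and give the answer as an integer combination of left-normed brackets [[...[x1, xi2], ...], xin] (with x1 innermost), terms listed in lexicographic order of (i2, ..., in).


In the tensor algebra, words opening x1 carry the x1-anchored form.
Composite bracket: [x3, [x1, x2]]
Applying ab - ba throughout gives 4 signed words (2^2 = 4).
Collect the words opening with x1:
  x1x2x3 appears with sign -1, giving the term -[[x1, x2], x3]

-[[x1, x2], x3]


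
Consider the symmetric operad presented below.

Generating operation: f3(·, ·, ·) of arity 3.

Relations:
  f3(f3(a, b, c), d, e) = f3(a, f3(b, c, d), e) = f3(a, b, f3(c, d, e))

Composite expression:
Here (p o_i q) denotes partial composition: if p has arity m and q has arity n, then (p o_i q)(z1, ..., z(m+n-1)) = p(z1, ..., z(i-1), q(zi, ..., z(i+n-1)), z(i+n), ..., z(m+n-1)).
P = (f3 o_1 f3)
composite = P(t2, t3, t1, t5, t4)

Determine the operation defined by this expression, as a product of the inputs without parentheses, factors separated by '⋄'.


t2 ⋄ t3 ⋄ t1 ⋄ t5 ⋄ t4

The f3-tree's shape is irrelevant; the t-reading-order decides.
f3(t2, t3, t1) collapses to t2 ⋄ t3 ⋄ t1
f3(f3(t2, t3, t1), t5, t4) collapses to t2 ⋄ t3 ⋄ t1 ⋄ t5 ⋄ t4


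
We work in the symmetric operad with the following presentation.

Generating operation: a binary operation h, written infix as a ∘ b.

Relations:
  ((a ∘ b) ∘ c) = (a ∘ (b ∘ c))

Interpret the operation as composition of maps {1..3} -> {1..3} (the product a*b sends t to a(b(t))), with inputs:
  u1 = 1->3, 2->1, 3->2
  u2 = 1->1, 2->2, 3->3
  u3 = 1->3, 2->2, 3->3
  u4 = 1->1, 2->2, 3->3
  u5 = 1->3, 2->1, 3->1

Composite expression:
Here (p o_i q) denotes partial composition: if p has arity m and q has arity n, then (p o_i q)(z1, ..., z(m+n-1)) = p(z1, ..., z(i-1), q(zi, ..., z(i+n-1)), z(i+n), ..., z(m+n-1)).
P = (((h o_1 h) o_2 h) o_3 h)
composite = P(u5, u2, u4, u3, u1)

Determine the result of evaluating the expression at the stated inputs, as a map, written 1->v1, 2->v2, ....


(u4 ∘ u3) = 1->3, 2->2, 3->3
(u2 ∘ (u4 ∘ u3)) = 1->3, 2->2, 3->3
(u5 ∘ (u2 ∘ (u4 ∘ u3))) = 1->1, 2->1, 3->1
((u5 ∘ (u2 ∘ (u4 ∘ u3))) ∘ u1) = 1->1, 2->1, 3->1

1->1, 2->1, 3->1


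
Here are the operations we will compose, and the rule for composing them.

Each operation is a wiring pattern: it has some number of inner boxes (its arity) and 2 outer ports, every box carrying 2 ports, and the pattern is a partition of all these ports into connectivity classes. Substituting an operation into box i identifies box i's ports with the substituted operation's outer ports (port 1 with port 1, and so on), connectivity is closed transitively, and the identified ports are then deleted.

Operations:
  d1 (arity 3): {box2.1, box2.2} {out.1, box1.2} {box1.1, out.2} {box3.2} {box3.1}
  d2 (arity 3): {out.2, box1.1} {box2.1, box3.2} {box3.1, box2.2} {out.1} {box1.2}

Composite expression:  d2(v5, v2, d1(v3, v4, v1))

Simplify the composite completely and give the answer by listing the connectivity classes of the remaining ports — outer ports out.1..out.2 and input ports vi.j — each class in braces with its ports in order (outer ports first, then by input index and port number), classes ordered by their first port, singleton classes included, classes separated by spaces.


{out.1} {out.2, v5.1} {v1.1} {v1.2} {v2.1, v3.1} {v2.2, v3.2} {v4.1, v4.2} {v5.2}

Substituting into d2 glues patterns; closure does the rest.
composing d1 on (v3, v4, v1), with out.j its own outer ports: {out.1, v3.2} {out.2, v3.1} {v1.1} {v1.2} {v4.1, v4.2}
composing d2 on (v5, v2, v3, v4, v1), with out.j its own outer ports: {out.1} {out.2, v5.1} {v1.1} {v1.2} {v2.1, v3.1} {v2.2, v3.2} {v4.1, v4.2} {v5.2}


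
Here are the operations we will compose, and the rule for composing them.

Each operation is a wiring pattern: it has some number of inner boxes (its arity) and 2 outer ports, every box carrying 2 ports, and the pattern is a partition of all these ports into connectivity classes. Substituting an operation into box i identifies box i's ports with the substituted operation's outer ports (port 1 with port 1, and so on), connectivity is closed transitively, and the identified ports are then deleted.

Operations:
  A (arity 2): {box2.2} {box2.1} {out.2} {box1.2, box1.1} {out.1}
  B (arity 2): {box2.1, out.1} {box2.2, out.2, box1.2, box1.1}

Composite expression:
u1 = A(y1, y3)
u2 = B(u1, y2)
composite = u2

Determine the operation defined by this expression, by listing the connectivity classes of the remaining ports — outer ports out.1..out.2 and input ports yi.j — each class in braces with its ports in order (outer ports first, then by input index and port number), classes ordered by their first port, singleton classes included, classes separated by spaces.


Reachability decides: close wires over B-identified ports.
A over (y1, y3) gives {out.1} {out.2} {y1.1, y1.2} {y3.1} {y3.2}, out.j being that stage's outer ports
B over (y1, y3, y2) gives {out.1, y2.1} {out.2, y2.2} {y1.1, y1.2} {y3.1} {y3.2}, out.j being that stage's outer ports

{out.1, y2.1} {out.2, y2.2} {y1.1, y1.2} {y3.1} {y3.2}
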